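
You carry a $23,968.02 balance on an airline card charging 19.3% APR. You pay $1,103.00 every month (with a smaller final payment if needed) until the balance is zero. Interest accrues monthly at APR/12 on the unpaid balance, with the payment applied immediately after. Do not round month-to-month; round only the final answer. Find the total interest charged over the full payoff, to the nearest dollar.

$5,758

Monthly rate r = 19.3%/12 = 1.60833% = 0.0160833.
Payoff takes n = ⌈−ln(1 − rB₀/P)/ln(1+r)⌉ = ⌈26.950⌉ = 27 payments; the last is $1,048.19.
Total paid = 26·$1,103.00 + $1,048.19 = $29,726.19.
Total interest = total paid − principal = $29,726.19 − $23,968.02 = $5,758.17.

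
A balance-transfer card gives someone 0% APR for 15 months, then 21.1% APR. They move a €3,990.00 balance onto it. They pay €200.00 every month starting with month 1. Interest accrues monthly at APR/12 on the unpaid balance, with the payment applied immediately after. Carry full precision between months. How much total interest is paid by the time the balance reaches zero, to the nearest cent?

€55.14

Promo months 1–15 at r₀ = 0%/12 = 0; months 16+ at r₁ = 21.1%/12 = 0.0175833.
After month 15 (no interest yet): B = €3,990.00 − 15·€200.00 = €990.00.
Then at r₁ with €200.00/mo: n₂ = −ln(1 − r₁·B/P)/ln(1+r₁) ≈ 5.22 → 6 more payments.
Total paid = 20·€200.00 + €45.14 = €4,045.14; interest = €4,045.14 − €3,990.00 = €55.14.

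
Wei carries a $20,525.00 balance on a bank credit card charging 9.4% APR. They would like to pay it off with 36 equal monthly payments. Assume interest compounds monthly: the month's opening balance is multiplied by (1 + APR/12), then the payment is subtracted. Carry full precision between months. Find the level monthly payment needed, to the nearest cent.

$656.52

Monthly rate r = 9.4%/12 = 0.783333% = 0.00783333.
Level-payment amortization: P = B₀·r / (1 − (1+r)^(−n)) = 20525.00·0.00783333 / (1 − 1.00783^(−36)).
Denominator 1 − (1+r)^(−36) = 0.24489709.
P = 160.779 / 0.24489709 ≈ 656.52.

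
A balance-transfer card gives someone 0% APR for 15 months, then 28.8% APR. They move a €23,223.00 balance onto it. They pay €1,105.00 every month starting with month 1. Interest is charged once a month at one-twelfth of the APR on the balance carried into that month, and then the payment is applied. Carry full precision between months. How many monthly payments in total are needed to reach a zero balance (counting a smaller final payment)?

22 payments

Promo months 1–15 at r₀ = 0%/12 = 0; months 16+ at r₁ = 28.8%/12 = 0.024.
After month 15 (no interest yet): B = €23,223.00 − 15·€1,105.00 = €6,648.00.
Then at r₁ with €1,105.00/mo: n₂ = −ln(1 − r₁·B/P)/ln(1+r₁) ≈ 6.58 → 7 more payments.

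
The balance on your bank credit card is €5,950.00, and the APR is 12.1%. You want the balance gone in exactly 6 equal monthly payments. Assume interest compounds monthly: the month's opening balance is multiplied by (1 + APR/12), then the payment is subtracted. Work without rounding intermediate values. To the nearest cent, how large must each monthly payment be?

€1,026.96

Monthly rate r = 12.1%/12 = 1.00833% = 0.0100833.
Level-payment amortization: P = B₀·r / (1 − (1+r)^(−n)) = 5950.00·0.0100833 / (1 − 1.01008^(−6)).
Denominator 1 − (1+r)^(−6) = 0.0584209891.
P = 59.9958 / 0.0584209891 ≈ 1026.96.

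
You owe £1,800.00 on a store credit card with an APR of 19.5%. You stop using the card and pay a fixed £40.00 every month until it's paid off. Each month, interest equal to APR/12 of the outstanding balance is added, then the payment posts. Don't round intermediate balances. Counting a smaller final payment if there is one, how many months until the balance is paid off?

82 months

Monthly rate r = 19.5%/12 = 1.625% = 0.01625.
Recurrence: B ← B·(1+r) − £40.00.
Month 1: interest £29.25; balance after payment £1,789.25.
Month 2: interest £29.08; balance after payment £1,778.33.
Closed form: n = −ln(1 − rB₀/P)/ln(1+r) = −ln(0.26875)/ln(1.01625) ≈ 81.515, so the balance reaches zero during payment 82.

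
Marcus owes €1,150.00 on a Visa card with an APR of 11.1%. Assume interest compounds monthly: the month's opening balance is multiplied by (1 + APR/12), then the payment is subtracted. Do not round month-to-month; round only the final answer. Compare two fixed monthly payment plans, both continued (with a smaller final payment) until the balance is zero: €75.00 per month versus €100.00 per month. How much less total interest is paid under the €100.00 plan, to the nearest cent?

€24.43

Monthly rate r = 11.1%/12 = 0.925% = 0.00925.
At €75.00/mo: n = ⌈−ln(1 − rB₀/P)/ln(1+r)⌉ = 17 payments (last €46.00); total interest = total paid − €1,150.00 = €96.00.
At €100.00/mo: 13 payments (last €21.57); total interest €71.57.
Interest saved = €96.00 − €71.57 = €24.43.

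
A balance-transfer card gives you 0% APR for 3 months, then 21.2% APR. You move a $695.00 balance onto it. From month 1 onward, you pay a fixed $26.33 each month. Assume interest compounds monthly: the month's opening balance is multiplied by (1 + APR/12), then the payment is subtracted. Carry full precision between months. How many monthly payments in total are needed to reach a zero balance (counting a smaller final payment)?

34 payments

Promo months 1–3 at r₀ = 0%/12 = 0; months 4+ at r₁ = 21.2%/12 = 0.0176667.
After month 3 (no interest yet): B = $695.00 − 3·$26.33 = $616.01.
Then at r₁ with $26.33/mo: n₂ = −ln(1 − r₁·B/P)/ln(1+r₁) ≈ 30.45 → 31 more payments.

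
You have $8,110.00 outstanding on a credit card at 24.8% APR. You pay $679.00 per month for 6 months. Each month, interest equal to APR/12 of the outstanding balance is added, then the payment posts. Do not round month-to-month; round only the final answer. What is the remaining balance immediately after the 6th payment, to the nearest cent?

$4,878.67

Monthly rate r = 24.8%/12 = 2.06667% = 0.0206667.
Each month: B ← B·(1+r) − $679.00.
Month 1: interest $167.61; balance after payment $7,598.61.
Month 2: interest $157.04; balance after payment $7,076.64.
Month 3: interest $146.25; balance after payment $6,543.90.
Month 4: interest $135.24; balance after payment $6,000.14.
Month 5: interest $124.00; balance after payment $5,445.14.
Month 6: interest $112.53; balance after payment $4,878.67.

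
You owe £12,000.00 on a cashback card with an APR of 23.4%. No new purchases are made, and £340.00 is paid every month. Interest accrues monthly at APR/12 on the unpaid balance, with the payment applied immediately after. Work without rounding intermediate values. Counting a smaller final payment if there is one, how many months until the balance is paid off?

61 months

Monthly rate r = 23.4%/12 = 1.95% = 0.0195.
Recurrence: B ← B·(1+r) − £340.00.
Month 1: interest £234.00; balance after payment £11,894.00.
Month 2: interest £231.93; balance after payment £11,785.93.
Closed form: n = −ln(1 − rB₀/P)/ln(1+r) = −ln(0.31176)/ln(1.0195) ≈ 60.350, so the balance reaches zero during payment 61.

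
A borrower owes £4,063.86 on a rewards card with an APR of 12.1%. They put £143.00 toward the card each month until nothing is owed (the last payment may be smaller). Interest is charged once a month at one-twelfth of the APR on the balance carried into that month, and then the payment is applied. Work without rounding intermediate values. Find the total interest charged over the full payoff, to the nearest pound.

£749

Monthly rate r = 12.1%/12 = 1.00833% = 0.0100833.
Payoff takes n = ⌈−ln(1 − rB₀/P)/ln(1+r)⌉ = ⌈33.654⌉ = 34 payments; the last is £93.74.
Total paid = 33·£143.00 + £93.74 = £4,812.74.
Total interest = total paid − principal = £4,812.74 − £4,063.86 = £748.88.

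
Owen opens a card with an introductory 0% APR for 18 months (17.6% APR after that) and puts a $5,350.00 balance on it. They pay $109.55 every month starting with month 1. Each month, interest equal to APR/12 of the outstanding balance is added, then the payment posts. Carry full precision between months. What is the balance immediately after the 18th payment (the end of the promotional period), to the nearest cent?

Promo months 1–18 at r₀ = 0%/12 = 0; months 19+ at r₁ = 17.6%/12 = 0.0146667.
After month 18 (no interest yet): B = $5,350.00 − 18·$109.55 = $3,378.10.

$3,378.10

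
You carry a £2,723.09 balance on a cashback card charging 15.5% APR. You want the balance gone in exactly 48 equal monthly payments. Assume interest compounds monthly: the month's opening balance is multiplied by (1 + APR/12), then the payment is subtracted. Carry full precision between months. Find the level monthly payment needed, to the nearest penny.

Monthly rate r = 15.5%/12 = 1.29167% = 0.0129167.
Level-payment amortization: P = B₀·r / (1 − (1+r)^(−n)) = 2723.09·0.0129167 / (1 − 1.01292^(−48)).
Denominator 1 − (1+r)^(−48) = 0.459915669.
P = 35.1732 / 0.459915669 ≈ 76.48.

£76.48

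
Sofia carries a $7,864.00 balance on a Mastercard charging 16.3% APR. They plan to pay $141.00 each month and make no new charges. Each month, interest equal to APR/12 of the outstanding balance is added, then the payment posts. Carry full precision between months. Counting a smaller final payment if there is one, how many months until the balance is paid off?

106 payments

Monthly rate r = 16.3%/12 = 1.35833% = 0.0135833.
Recurrence: B ← B·(1+r) − $141.00.
Month 1: interest $106.82; balance after payment $7,829.82.
Month 2: interest $106.36; balance after payment $7,795.17.
Closed form: n = −ln(1 − rB₀/P)/ln(1+r) = −ln(0.24242)/ln(1.01358) ≈ 105.033, so the balance reaches zero during payment 106.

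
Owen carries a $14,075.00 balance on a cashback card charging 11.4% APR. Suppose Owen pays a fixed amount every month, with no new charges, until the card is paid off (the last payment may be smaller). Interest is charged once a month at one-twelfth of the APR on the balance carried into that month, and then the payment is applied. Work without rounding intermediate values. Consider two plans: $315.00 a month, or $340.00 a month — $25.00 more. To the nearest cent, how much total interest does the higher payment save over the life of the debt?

$438.48

Monthly rate r = 11.4%/12 = 0.95% = 0.0095.
At $315.00/mo: n = ⌈−ln(1 − rB₀/P)/ln(1+r)⌉ = 59 payments (last $136.60); total interest = total paid − $14,075.00 = $4,331.60.
At $340.00/mo: 53 payments (last $288.12); total interest $3,893.12.
Interest saved = $4,331.60 − $3,893.12 = $438.48.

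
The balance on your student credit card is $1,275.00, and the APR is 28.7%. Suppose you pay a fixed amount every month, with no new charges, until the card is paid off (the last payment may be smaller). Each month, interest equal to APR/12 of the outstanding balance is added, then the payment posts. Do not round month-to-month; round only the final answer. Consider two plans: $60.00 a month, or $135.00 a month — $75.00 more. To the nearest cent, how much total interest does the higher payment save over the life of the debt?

Monthly rate r = 28.7%/12 = 2.39167% = 0.0239167.
At $60.00/mo: n = ⌈−ln(1 − rB₀/P)/ln(1+r)⌉ = 31 payments (last $1.77); total interest = total paid − $1,275.00 = $526.77.
At $135.00/mo: 11 payments (last $112.61); total interest $187.61.
Interest saved = $526.77 − $187.61 = $339.16.

$339.16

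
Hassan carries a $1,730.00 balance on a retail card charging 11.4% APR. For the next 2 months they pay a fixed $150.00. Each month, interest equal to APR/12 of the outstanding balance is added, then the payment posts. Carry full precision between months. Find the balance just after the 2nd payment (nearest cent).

Monthly rate r = 11.4%/12 = 0.95% = 0.0095.
Each month: B ← B·(1+r) − $150.00.
Month 1: interest $16.43; balance after payment $1,596.43.
Month 2: interest $15.17; balance after payment $1,461.60.

$1,461.60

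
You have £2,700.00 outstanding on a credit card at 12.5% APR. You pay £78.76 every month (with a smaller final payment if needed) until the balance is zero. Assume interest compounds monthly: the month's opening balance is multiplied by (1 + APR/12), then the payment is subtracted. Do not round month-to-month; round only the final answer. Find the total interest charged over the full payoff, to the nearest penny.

£657.61

Monthly rate r = 12.5%/12 = 1.04167% = 0.0104167.
Payoff takes n = ⌈−ln(1 − rB₀/P)/ln(1+r)⌉ = ⌈42.630⌉ = 43 payments; the last is £49.69.
Total paid = 42·£78.76 + £49.69 = £3,357.61.
Total interest = total paid − principal = £3,357.61 − £2,700.00 = £657.61.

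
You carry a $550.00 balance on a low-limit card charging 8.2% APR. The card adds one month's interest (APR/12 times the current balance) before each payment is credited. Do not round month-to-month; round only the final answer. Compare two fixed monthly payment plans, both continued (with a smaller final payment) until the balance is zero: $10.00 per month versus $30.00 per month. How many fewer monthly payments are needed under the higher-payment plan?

Monthly rate r = 8.2%/12 = 0.683333% = 0.00683333.
At $10.00/mo: n = ⌈−ln(1 − rB₀/P)/ln(1+r)⌉ = 70 payments (last $2.12); total interest = total paid − $550.00 = $142.12.
At $30.00/mo: 20 payments (last $19.66); total interest $39.66.
Payments saved = 70 − 20 = 50.

50 fewer payments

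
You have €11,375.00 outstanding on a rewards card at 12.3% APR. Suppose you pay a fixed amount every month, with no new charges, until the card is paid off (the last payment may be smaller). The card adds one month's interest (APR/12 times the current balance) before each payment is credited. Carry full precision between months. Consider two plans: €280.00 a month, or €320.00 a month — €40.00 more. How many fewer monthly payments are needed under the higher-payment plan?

Monthly rate r = 12.3%/12 = 1.025% = 0.01025.
At €280.00/mo: n = ⌈−ln(1 − rB₀/P)/ln(1+r)⌉ = 53 payments (last €227.10); total interest = total paid − €11,375.00 = €3,412.10.
At €320.00/mo: 45 payments (last €138.83); total interest €2,843.83.
Payments saved = 53 − 45 = 8.

8 fewer payments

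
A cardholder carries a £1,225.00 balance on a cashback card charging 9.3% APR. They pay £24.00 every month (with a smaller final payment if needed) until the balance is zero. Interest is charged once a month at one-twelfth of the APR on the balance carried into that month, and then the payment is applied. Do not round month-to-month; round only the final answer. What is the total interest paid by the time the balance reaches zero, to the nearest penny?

Monthly rate r = 9.3%/12 = 0.775% = 0.00775.
Payoff takes n = ⌈−ln(1 − rB₀/P)/ln(1+r)⌉ = ⌈65.216⌉ = 66 payments; the last is £5.20.
Total paid = 65·£24.00 + £5.20 = £1,565.20.
Total interest = total paid − principal = £1,565.20 − £1,225.00 = £340.20.

£340.20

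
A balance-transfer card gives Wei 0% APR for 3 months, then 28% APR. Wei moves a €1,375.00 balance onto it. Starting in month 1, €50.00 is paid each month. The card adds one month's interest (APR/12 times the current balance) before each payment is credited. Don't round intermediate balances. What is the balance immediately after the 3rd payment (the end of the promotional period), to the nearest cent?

Promo months 1–3 at r₀ = 0%/12 = 0; months 4+ at r₁ = 28%/12 = 0.0233333.
After month 3 (no interest yet): B = €1,375.00 − 3·€50.00 = €1,225.00.

€1,225.00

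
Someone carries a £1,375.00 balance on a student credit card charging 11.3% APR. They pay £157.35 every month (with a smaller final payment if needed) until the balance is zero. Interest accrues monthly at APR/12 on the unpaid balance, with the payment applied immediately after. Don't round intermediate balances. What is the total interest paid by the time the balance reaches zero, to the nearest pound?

Monthly rate r = 11.3%/12 = 0.941667% = 0.00941667.
Payoff takes n = ⌈−ln(1 − rB₀/P)/ln(1+r)⌉ = ⌈9.162⌉ = 10 payments; the last is £25.58.
Total paid = 9·£157.35 + £25.58 = £1,441.73.
Total interest = total paid − principal = £1,441.73 − £1,375.00 = £66.73.

£67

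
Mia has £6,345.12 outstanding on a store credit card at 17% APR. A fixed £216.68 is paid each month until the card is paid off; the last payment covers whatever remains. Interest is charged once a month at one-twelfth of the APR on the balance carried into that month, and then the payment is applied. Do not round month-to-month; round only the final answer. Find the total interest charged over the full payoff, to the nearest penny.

£1,909.30

Monthly rate r = 17%/12 = 1.41667% = 0.0141667.
Payoff takes n = ⌈−ln(1 − rB₀/P)/ln(1+r)⌉ = ⌈38.094⌉ = 39 payments; the last is £20.58.
Total paid = 38·£216.68 + £20.58 = £8,254.42.
Total interest = total paid − principal = £8,254.42 − £6,345.12 = £1,909.30.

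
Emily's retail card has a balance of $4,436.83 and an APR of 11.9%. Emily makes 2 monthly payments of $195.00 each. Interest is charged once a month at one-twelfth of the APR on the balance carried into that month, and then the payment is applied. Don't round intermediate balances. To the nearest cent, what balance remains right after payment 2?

Monthly rate r = 11.9%/12 = 0.991667% = 0.00991667.
Each month: B ← B·(1+r) − $195.00.
Month 1: interest $44.00; balance after payment $4,285.83.
Month 2: interest $42.50; balance after payment $4,133.33.

$4,133.33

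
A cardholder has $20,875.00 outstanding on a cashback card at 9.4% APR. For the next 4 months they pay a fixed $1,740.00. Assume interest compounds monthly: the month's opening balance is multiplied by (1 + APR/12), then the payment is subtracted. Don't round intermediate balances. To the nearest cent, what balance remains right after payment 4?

$14,494.60

Monthly rate r = 9.4%/12 = 0.783333% = 0.00783333.
Each month: B ← B·(1+r) − $1,740.00.
Month 1: interest $163.52; balance after payment $19,298.52.
Month 2: interest $151.17; balance after payment $17,709.69.
Month 3: interest $138.73; balance after payment $16,108.42.
Month 4: interest $126.18; balance after payment $14,494.60.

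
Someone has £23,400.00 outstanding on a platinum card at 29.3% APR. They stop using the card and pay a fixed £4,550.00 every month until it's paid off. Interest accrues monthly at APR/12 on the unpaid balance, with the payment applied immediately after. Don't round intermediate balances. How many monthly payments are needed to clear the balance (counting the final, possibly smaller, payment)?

6 payments

Monthly rate r = 29.3%/12 = 2.44167% = 0.0244167.
Recurrence: B ← B·(1+r) − £4,550.00.
Month 1: interest £571.35; balance after payment £19,421.35.
Month 2: interest £474.20; balance after payment £15,345.55.
Month 3: interest £374.69; balance after payment £11,170.24.
Month 4: interest £272.74; balance after payment £6,892.98.
Month 5: interest £168.30; balance after payment £2,511.29.
Month 6: interest £61.32; balance after payment £0.00.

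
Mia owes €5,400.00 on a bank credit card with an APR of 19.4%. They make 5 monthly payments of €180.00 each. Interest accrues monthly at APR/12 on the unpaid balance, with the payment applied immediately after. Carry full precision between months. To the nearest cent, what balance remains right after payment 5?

€4,921.27

Monthly rate r = 19.4%/12 = 1.61667% = 0.0161667.
Each month: B ← B·(1+r) − €180.00.
Month 1: interest €87.30; balance after payment €5,307.30.
Month 2: interest €85.80; balance after payment €5,213.10.
Month 3: interest €84.28; balance after payment €5,117.38.
Month 4: interest €82.73; balance after payment €5,020.11.
Month 5: interest €81.16; balance after payment €4,921.27.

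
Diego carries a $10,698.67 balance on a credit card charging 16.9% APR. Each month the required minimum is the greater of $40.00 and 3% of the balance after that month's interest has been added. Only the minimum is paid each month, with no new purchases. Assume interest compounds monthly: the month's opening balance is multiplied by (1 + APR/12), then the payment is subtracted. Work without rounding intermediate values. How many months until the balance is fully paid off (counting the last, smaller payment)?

172 months

Monthly rate r = 16.9%/12 = 1.40833% = 0.0140833.
While 3% of the post-interest balance exceeds $40.00, each month B ← (B·(1+r))·(1 − 0.03), i.e. B shrinks by the factor (1+r)·0.97 = 0.98366.
This holds for months 1–128. Entering month 129 the balance is $1,298.79; 3% of the post-interest balance is now below $40.00, so the flat $40.00 minimum applies from here.
From month 129 a fixed $40.00 at rate r clears $1,298.79 in 44 more payments. Total: 128 + 44 = 172 months.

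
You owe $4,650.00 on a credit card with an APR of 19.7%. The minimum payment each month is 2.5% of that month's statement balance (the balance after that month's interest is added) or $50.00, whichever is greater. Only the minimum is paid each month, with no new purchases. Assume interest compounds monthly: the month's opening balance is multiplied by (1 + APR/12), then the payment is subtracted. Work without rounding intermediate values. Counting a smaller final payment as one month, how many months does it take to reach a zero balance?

159 months

Monthly rate r = 19.7%/12 = 1.64167% = 0.0164167.
While 2.5% of the post-interest balance exceeds $50.00, each month B ← (B·(1+r))·(1 − 0.025), i.e. B shrinks by the factor (1+r)·0.975 = 0.99101.
This holds for months 1–96. Entering month 97 the balance is $1,953.38; 2.5% of the post-interest balance is now below $50.00, so the flat $50.00 minimum applies from here.
From month 97 a fixed $50.00 at rate r clears $1,953.38 in 63 more payments. Total: 96 + 63 = 159 months.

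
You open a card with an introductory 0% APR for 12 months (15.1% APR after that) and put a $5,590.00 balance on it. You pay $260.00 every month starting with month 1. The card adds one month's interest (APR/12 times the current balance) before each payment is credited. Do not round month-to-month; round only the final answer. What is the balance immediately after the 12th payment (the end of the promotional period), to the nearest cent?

$2,470.00

Promo months 1–12 at r₀ = 0%/12 = 0; months 13+ at r₁ = 15.1%/12 = 0.0125833.
After month 12 (no interest yet): B = $5,590.00 − 12·$260.00 = $2,470.00.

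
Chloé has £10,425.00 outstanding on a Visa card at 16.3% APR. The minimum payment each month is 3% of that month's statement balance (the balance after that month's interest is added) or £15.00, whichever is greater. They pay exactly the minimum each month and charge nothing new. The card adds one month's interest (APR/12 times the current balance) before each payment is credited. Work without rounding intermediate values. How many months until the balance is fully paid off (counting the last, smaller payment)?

224 months

Monthly rate r = 16.3%/12 = 1.35833% = 0.0135833.
While 3% of the post-interest balance exceeds £15.00, each month B ← (B·(1+r))·(1 − 0.03), i.e. B shrinks by the factor (1+r)·0.97 = 0.98318.
This holds for months 1–180. Entering month 181 the balance is £491.69; 3% of the post-interest balance is now below £15.00, so the flat £15.00 minimum applies from here.
From month 181 a fixed £15.00 at rate r clears £491.69 in 44 more payments. Total: 180 + 44 = 224 months.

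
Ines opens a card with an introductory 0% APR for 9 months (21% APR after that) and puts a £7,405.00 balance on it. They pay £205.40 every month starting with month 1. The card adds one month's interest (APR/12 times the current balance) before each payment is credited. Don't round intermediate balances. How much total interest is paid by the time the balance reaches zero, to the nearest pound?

Promo months 1–9 at r₀ = 0%/12 = 0; months 10+ at r₁ = 21%/12 = 0.0175.
After month 9 (no interest yet): B = £7,405.00 − 9·£205.40 = £5,556.40.
Then at r₁ with £205.40/mo: n₂ = −ln(1 − r₁·B/P)/ln(1+r₁) ≈ 36.97 → 37 more payments.
Total paid = 45·£205.40 + £198.59 = £9,441.59; interest = £9,441.59 − £7,405.00 = £2,036.59.

£2,037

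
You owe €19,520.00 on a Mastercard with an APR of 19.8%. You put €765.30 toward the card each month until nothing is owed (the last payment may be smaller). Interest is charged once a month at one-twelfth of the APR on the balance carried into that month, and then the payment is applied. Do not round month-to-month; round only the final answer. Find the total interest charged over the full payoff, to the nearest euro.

€6,024

Monthly rate r = 19.8%/12 = 1.65% = 0.0165.
Payoff takes n = ⌈−ln(1 − rB₀/P)/ln(1+r)⌉ = ⌈33.375⌉ = 34 payments; the last is €288.83.
Total paid = 33·€765.30 + €288.83 = €25,543.73.
Total interest = total paid − principal = €25,543.73 − €19,520.00 = €6,023.73.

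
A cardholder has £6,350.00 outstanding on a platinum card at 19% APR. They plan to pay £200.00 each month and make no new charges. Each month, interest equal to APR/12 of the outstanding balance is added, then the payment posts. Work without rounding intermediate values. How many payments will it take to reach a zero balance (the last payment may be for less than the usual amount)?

Monthly rate r = 19%/12 = 1.58333% = 0.0158333.
Recurrence: B ← B·(1+r) − £200.00.
Month 1: interest £100.54; balance after payment £6,250.54.
Month 2: interest £98.97; balance after payment £6,149.51.
Closed form: n = −ln(1 − rB₀/P)/ln(1+r) = −ln(0.49729)/ln(1.01583) ≈ 44.469, so the balance reaches zero during payment 45.

45 months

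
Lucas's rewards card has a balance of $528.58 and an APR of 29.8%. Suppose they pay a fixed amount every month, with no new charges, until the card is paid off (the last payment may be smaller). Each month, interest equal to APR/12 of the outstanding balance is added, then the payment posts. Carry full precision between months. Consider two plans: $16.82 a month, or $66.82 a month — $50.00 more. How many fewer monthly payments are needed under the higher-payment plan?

53 fewer payments

Monthly rate r = 29.8%/12 = 2.48333% = 0.0248333.
At $16.82/mo: n = ⌈−ln(1 − rB₀/P)/ln(1+r)⌉ = 62 payments (last $13.50); total interest = total paid − $528.58 = $510.94.
At $66.82/mo: 9 payments (last $61.27); total interest $67.25.
Payments saved = 62 − 9 = 53.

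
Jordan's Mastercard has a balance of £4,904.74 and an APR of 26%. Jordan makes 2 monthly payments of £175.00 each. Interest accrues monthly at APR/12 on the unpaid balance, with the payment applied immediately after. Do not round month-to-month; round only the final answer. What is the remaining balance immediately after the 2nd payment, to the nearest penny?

£4,765.79

Monthly rate r = 26%/12 = 2.16667% = 0.0216667.
Each month: B ← B·(1+r) − £175.00.
Month 1: interest £106.27; balance after payment £4,836.01.
Month 2: interest £104.78; balance after payment £4,765.79.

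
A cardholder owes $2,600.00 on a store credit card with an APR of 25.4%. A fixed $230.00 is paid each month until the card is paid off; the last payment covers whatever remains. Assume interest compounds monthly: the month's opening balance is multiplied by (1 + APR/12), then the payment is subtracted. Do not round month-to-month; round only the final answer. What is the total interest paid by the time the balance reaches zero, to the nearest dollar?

$403

Monthly rate r = 25.4%/12 = 2.11667% = 0.0211667.
Payoff takes n = ⌈−ln(1 − rB₀/P)/ln(1+r)⌉ = ⌈13.057⌉ = 14 payments; the last is $13.18.
Total paid = 13·$230.00 + $13.18 = $3,003.18.
Total interest = total paid − principal = $3,003.18 − $2,600.00 = $403.18.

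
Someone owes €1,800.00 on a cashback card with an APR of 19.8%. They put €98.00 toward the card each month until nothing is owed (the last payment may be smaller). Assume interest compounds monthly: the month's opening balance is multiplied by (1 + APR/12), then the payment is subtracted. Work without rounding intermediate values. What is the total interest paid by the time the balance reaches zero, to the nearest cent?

Monthly rate r = 19.8%/12 = 1.65% = 0.0165.
Payoff takes n = ⌈−ln(1 − rB₀/P)/ln(1+r)⌉ = ⌈22.062⌉ = 23 payments; the last is €6.15.
Total paid = 22·€98.00 + €6.15 = €2,162.15.
Total interest = total paid − principal = €2,162.15 − €1,800.00 = €362.15.

€362.15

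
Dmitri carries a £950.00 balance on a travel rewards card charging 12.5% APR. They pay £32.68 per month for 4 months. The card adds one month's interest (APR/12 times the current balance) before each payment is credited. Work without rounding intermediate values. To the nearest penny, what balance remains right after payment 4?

£857.43

Monthly rate r = 12.5%/12 = 1.04167% = 0.0104167.
Each month: B ← B·(1+r) − £32.68.
Month 1: interest £9.90; balance after payment £927.22.
Month 2: interest £9.66; balance after payment £904.19.
Month 3: interest £9.42; balance after payment £880.93.
Month 4: interest £9.18; balance after payment £857.43.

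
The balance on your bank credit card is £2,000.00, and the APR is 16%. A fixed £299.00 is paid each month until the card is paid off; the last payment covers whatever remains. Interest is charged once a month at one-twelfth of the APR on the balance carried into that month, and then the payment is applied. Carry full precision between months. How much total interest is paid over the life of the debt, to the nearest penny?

£108.91

Monthly rate r = 16%/12 = 1.33333% = 0.0133333.
Payoff takes n = ⌈−ln(1 − rB₀/P)/ln(1+r)⌉ = ⌈7.053⌉ = 8 payments; the last is £15.91.
Total paid = 7·£299.00 + £15.91 = £2,108.91.
Total interest = total paid − principal = £2,108.91 − £2,000.00 = £108.91.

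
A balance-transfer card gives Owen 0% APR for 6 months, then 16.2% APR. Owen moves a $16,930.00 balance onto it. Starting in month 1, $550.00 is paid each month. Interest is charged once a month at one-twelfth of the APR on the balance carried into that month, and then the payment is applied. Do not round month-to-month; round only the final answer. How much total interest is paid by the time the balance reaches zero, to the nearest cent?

Promo months 1–6 at r₀ = 0%/12 = 0; months 7+ at r₁ = 16.2%/12 = 0.0135.
After month 6 (no interest yet): B = $16,930.00 − 6·$550.00 = $13,630.00.
Then at r₁ with $550.00/mo: n₂ = −ln(1 − r₁·B/P)/ln(1+r₁) ≈ 30.37 → 31 more payments.
Total paid = 36·$550.00 + $206.27 = $20,006.27; interest = $20,006.27 − $16,930.00 = $3,076.27.

$3,076.27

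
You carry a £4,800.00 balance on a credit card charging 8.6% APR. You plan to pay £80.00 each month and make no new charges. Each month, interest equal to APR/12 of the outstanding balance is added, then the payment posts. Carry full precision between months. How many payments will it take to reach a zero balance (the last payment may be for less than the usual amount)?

79 payments

Monthly rate r = 8.6%/12 = 0.716667% = 0.00716667.
Recurrence: B ← B·(1+r) − £80.00.
Month 1: interest £34.40; balance after payment £4,754.40.
Month 2: interest £34.07; balance after payment £4,708.47.
Closed form: n = −ln(1 − rB₀/P)/ln(1+r) = −ln(0.57)/ln(1.00717) ≈ 78.716, so the balance reaches zero during payment 79.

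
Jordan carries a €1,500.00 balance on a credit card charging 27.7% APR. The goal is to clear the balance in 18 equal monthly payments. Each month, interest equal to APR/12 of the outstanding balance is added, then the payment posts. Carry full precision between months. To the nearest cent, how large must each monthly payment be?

€102.79

Monthly rate r = 27.7%/12 = 2.30833% = 0.0230833.
Level-payment amortization: P = B₀·r / (1 − (1+r)^(−n)) = 1500.00·0.0230833 / (1 − 1.02308^(−18)).
Denominator 1 − (1+r)^(−18) = 0.336865193.
P = 34.625 / 0.336865193 ≈ 102.79.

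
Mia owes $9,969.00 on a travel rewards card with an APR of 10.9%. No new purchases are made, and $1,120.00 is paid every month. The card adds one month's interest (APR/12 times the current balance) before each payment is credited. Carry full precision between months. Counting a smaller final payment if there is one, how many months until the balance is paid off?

Monthly rate r = 10.9%/12 = 0.908333% = 0.00908333.
Recurrence: B ← B·(1+r) − $1,120.00.
Month 1: interest $90.55; balance after payment $8,939.55.
Month 2: interest $81.20; balance after payment $7,900.75.
Closed form: n = −ln(1 − rB₀/P)/ln(1+r) = −ln(0.91915)/ln(1.00908) ≈ 9.323, so the balance reaches zero during payment 10.

10 payments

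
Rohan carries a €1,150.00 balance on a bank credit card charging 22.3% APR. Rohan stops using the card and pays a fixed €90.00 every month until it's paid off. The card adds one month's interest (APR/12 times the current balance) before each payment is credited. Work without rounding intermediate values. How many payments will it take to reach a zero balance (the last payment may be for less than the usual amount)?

Monthly rate r = 22.3%/12 = 1.85833% = 0.0185833.
Recurrence: B ← B·(1+r) − €90.00.
Month 1: interest €21.37; balance after payment €1,081.37.
Month 2: interest €20.10; balance after payment €1,011.47.
Closed form: n = −ln(1 − rB₀/P)/ln(1+r) = −ln(0.76255)/ln(1.01858) ≈ 14.723, so the balance reaches zero during payment 15.

15 months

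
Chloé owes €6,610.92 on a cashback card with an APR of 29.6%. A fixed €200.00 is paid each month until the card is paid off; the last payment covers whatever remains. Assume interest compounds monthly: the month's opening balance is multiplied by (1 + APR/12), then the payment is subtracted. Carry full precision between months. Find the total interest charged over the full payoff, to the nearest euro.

€7,255

Monthly rate r = 29.6%/12 = 2.46667% = 0.0246667.
Payoff takes n = ⌈−ln(1 − rB₀/P)/ln(1+r)⌉ = ⌈69.325⌉ = 70 payments; the last is €65.61.
Total paid = 69·€200.00 + €65.61 = €13,865.61.
Total interest = total paid − principal = €13,865.61 − €6,610.92 = €7,254.69.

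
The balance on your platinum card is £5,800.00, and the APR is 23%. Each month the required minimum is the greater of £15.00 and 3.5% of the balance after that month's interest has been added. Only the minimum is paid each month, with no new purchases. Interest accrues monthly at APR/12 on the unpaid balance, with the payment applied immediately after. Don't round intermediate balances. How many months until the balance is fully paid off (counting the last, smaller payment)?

Monthly rate r = 23%/12 = 1.91667% = 0.0191667.
While 3.5% of the post-interest balance exceeds £15.00, each month B ← (B·(1+r))·(1 − 0.035), i.e. B shrinks by the factor (1+r)·0.965 = 0.9835.
This holds for months 1–158. Entering month 159 the balance is £418.30; 3.5% of the post-interest balance is now below £15.00, so the flat £15.00 minimum applies from here.
From month 159 a fixed £15.00 at rate r clears £418.30 in 41 more payments. Total: 158 + 41 = 199 months.

199 months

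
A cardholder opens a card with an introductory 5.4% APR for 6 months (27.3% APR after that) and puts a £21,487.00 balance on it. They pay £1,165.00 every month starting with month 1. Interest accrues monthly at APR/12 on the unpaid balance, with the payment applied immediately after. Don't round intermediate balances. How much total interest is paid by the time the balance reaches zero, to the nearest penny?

Promo months 1–6 at r₀ = 5.4%/12 = 0.0045; months 7+ at r₁ = 27.3%/12 = 0.02275.
After month 6: iterate B ← B·(1+r₀) − £1,165.00 for 6 months → £15,004.60.
Then at r₁ with £1,165.00/mo: n₂ = −ln(1 − r₁·B/P)/ln(1+r₁) ≈ 15.41 → 16 more payments.
Total paid = 21·£1,165.00 + £485.35 = £24,950.35; interest = £24,950.35 − £21,487.00 = £3,463.35.

£3,463.35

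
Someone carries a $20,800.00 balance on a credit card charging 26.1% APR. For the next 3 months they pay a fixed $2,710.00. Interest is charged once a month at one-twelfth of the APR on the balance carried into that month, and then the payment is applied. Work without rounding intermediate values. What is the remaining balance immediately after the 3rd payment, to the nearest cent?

Monthly rate r = 26.1%/12 = 2.175% = 0.02175.
Each month: B ← B·(1+r) − $2,710.00.
Month 1: interest $452.40; balance after payment $18,542.40.
Month 2: interest $403.30; balance after payment $16,235.70.
Month 3: interest $353.13; balance after payment $13,878.82.

$13,878.82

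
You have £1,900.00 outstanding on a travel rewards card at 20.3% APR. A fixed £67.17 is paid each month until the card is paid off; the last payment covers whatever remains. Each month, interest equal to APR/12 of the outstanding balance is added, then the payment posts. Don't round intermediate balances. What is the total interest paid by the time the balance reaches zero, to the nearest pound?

£707

Monthly rate r = 20.3%/12 = 1.69167% = 0.0169167.
Payoff takes n = ⌈−ln(1 − rB₀/P)/ln(1+r)⌉ = ⌈38.811⌉ = 39 payments; the last is £54.59.
Total paid = 38·£67.17 + £54.59 = £2,607.05.
Total interest = total paid − principal = £2,607.05 − £1,900.00 = £707.05.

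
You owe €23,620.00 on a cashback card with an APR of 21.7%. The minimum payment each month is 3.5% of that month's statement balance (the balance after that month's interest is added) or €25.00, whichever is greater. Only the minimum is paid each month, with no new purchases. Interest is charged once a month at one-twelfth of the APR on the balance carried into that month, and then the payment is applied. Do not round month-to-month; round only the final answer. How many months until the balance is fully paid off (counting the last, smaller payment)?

239 months

Monthly rate r = 21.7%/12 = 1.80833% = 0.0180833.
While 3.5% of the post-interest balance exceeds €25.00, each month B ← (B·(1+r))·(1 − 0.035), i.e. B shrinks by the factor (1+r)·0.965 = 0.98245.
This holds for months 1–199. Entering month 200 the balance is €696.78; 3.5% of the post-interest balance is now below €25.00, so the flat €25.00 minimum applies from here.
From month 200 a fixed €25.00 at rate r clears €696.78 in 40 more payments. Total: 199 + 40 = 239 months.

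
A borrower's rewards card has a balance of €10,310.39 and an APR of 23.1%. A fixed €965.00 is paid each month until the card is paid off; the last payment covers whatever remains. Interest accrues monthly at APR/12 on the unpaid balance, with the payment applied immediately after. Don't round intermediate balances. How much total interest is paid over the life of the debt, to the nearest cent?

€1,343.95

Monthly rate r = 23.1%/12 = 1.925% = 0.01925.
Payoff takes n = ⌈−ln(1 − rB₀/P)/ln(1+r)⌉ = ⌈12.076⌉ = 13 payments; the last is €74.34.
Total paid = 12·€965.00 + €74.34 = €11,654.34.
Total interest = total paid − principal = €11,654.34 − €10,310.39 = €1,343.95.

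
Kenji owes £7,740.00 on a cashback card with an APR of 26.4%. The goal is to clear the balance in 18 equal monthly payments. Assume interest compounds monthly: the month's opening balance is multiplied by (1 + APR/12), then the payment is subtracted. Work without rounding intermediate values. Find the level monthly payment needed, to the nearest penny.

Monthly rate r = 26.4%/12 = 2.2% = 0.022.
Level-payment amortization: P = B₀·r / (1 − (1+r)^(−n)) = 7740.00·0.022 / (1 − 1.022^(−18)).
Denominator 1 − (1+r)^(−18) = 0.324097776.
P = 170.28 / 0.324097776 ≈ 525.40.

£525.40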